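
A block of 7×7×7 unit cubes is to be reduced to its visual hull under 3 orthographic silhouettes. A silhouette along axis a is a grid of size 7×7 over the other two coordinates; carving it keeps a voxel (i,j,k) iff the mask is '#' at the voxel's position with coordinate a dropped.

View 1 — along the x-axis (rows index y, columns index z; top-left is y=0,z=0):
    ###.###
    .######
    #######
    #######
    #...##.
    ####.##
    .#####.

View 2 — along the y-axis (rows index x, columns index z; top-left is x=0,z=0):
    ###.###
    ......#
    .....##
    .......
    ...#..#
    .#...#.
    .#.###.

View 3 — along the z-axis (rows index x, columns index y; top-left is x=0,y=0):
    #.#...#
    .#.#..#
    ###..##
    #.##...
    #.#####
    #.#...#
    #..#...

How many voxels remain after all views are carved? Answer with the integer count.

initial block: 7^3 = 343
step 1: project along x, AND mask (40/49) → |grid| = 280
step 2: project along y, AND mask (17/49) → |grid| = 99
step 3: project along z, AND mask (25/49) → |grid| = 48

voxel count = 48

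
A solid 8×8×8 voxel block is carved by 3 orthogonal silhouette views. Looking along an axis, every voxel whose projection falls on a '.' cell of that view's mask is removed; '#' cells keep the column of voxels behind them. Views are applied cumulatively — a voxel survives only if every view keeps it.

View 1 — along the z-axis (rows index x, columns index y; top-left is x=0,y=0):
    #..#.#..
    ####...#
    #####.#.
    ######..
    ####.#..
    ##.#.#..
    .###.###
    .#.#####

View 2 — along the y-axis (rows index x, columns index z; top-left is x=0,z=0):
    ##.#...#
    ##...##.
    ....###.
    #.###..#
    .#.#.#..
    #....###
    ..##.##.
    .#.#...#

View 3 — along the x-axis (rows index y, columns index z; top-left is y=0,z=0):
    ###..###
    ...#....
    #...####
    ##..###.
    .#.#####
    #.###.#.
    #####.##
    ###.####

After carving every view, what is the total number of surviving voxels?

start: 8×8×8 = 512 voxels
[1] z-view keeps 41 columns → grid now 328
[2] y-view keeps 30 columns → grid now 153
[3] x-view keeps 42 columns → grid now 92

92 voxels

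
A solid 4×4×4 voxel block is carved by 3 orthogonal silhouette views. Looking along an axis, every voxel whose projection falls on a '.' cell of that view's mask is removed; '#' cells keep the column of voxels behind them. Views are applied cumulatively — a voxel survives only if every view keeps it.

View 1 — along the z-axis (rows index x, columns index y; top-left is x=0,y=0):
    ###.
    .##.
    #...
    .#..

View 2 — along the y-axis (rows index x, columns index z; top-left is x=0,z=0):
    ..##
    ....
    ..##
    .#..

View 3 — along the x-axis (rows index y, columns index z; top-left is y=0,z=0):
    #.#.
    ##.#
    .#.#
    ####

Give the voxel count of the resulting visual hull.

full grid |V| = 64
V1 z: intersect with XY mask (7 set) -- 28 left
V2 y: intersect with XZ mask (5 set) -- 9 left
V3 x: intersect with YZ mask (11 set) -- 5 left

remaining voxels: 5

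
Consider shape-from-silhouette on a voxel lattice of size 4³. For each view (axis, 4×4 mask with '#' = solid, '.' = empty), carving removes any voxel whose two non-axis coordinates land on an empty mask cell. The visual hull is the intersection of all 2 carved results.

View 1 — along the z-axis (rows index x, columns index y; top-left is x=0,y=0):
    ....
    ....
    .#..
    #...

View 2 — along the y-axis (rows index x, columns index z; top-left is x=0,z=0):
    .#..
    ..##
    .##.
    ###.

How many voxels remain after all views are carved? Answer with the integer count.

5 voxels

before carving: 64 voxels (4×4×4)
[1] z-view keeps 2 columns → grid now 8
[2] y-view keeps 8 columns → grid now 5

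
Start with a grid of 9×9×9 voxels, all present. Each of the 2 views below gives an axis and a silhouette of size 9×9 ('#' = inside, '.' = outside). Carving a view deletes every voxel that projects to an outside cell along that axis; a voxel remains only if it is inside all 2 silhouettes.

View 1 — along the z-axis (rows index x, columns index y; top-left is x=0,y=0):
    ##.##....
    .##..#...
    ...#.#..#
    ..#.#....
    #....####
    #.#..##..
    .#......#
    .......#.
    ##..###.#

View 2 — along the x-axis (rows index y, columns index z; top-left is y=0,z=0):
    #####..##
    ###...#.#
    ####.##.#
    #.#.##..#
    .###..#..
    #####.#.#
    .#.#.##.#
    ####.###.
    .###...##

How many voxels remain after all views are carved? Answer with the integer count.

remaining voxels: 175

full grid |V| = 729
  1. axis=2 (XY plane), |mask|=30  ⇒  voxels=270
  2. axis=0 (YZ plane), |mask|=52  ⇒  voxels=175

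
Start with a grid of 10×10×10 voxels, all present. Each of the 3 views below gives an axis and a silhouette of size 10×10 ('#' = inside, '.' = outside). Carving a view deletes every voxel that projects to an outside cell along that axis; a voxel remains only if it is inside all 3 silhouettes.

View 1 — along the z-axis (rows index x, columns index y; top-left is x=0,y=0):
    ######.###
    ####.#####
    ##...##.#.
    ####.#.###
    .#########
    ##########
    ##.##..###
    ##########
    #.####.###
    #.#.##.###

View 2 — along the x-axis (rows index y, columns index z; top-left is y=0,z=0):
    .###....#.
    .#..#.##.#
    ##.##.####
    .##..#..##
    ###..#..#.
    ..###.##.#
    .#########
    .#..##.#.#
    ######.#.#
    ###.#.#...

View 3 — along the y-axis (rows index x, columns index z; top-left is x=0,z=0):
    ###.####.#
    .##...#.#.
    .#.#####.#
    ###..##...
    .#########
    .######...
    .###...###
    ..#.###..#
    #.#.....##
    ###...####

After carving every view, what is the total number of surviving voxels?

start: 10×10×10 = 1000 voxels
carve view 1 (along z, XY-mask fill 82/100): 820 voxels remain
carve view 2 (along x, YZ-mask fill 60/100): 484 voxels remain
carve view 3 (along y, XZ-mask fill 61/100): 306 voxels remain

|visual hull| = 306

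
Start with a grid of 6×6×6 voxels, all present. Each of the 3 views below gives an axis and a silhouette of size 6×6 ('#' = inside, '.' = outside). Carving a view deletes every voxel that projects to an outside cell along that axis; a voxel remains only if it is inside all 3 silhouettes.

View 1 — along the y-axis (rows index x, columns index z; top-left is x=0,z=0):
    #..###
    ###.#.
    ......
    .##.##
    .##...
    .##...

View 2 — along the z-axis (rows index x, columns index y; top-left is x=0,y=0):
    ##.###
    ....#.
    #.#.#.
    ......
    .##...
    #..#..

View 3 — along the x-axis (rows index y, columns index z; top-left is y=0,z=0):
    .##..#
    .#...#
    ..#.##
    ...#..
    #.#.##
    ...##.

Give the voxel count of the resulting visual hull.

before carving: 216 voxels (6×6×6)
step 1: project along y, AND mask (16/36) → |grid| = 96
step 2: project along z, AND mask (13/36) → |grid| = 32
step 3: project along x, AND mask (15/36) → |grid| = 15

15 voxels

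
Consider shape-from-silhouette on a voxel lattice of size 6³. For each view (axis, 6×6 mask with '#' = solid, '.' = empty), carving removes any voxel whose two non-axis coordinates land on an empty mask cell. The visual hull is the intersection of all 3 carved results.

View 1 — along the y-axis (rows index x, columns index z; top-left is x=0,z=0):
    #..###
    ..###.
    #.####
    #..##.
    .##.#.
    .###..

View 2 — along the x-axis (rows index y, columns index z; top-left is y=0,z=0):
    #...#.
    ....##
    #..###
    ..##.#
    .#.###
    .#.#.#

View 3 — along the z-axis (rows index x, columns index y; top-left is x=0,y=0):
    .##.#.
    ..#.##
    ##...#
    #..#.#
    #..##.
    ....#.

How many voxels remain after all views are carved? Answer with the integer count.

full grid |V| = 216
step 1: project along y, AND mask (21/36) → |grid| = 126
step 2: project along x, AND mask (18/36) → |grid| = 64
step 3: project along z, AND mask (16/36) → |grid| = 30

30 voxels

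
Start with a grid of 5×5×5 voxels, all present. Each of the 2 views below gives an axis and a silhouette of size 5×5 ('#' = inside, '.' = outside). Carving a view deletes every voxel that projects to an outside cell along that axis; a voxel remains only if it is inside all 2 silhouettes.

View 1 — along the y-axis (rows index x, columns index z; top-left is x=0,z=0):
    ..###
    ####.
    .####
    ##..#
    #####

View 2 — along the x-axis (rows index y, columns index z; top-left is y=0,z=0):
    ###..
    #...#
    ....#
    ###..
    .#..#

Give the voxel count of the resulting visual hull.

|visual hull| = 41

initial block: 5^3 = 125
V1 y: intersect with XZ mask (19 set) -- 95 left
V2 x: intersect with YZ mask (11 set) -- 41 left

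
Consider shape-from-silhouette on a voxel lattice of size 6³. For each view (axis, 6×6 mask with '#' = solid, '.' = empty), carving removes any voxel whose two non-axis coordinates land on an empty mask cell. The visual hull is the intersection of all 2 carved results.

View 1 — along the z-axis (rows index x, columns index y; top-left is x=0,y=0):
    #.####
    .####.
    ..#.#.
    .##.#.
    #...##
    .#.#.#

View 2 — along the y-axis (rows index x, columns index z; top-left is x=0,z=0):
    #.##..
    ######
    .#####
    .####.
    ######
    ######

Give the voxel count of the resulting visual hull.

before carving: 216 voxels (6×6×6)
step 1: project along z, AND mask (20/36) → |grid| = 120
step 2: project along y, AND mask (30/36) → |grid| = 97

remaining voxels: 97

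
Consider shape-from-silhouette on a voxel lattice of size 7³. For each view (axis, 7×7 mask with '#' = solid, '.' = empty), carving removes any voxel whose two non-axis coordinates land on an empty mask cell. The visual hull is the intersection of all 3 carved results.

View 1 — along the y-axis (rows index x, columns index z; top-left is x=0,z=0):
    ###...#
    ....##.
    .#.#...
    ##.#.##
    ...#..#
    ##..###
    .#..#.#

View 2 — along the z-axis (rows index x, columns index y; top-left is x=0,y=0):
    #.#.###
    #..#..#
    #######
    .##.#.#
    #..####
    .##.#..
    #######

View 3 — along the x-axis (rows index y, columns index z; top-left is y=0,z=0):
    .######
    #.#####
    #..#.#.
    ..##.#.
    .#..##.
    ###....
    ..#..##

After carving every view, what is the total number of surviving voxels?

initial block: 7^3 = 343
after view 1 [y-axis, 23 of 49 cells solid] → remaining = 161
after view 2 [z-axis, 34 of 49 cells solid] → remaining = 106
after view 3 [x-axis, 27 of 49 cells solid] → remaining = 54

remaining voxels: 54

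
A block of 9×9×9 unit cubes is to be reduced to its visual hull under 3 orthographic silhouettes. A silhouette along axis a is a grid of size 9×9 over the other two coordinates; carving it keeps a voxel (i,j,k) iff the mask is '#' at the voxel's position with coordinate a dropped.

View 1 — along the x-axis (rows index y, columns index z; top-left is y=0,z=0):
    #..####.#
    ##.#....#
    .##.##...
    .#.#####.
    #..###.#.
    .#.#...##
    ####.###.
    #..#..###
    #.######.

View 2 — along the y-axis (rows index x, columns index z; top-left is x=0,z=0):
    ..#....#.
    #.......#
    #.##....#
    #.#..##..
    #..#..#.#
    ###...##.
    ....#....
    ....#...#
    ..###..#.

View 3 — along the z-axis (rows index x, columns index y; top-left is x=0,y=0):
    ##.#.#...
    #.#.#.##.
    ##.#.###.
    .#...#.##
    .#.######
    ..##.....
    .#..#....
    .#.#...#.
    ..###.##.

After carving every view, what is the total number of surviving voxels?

full grid |V| = 729
carve view 1 (along x, YZ-mask fill 48/81): 432 voxels remain
carve view 2 (along y, XZ-mask fill 28/81): 144 voxels remain
carve view 3 (along z, XY-mask fill 38/81): 71 voxels remain

|visual hull| = 71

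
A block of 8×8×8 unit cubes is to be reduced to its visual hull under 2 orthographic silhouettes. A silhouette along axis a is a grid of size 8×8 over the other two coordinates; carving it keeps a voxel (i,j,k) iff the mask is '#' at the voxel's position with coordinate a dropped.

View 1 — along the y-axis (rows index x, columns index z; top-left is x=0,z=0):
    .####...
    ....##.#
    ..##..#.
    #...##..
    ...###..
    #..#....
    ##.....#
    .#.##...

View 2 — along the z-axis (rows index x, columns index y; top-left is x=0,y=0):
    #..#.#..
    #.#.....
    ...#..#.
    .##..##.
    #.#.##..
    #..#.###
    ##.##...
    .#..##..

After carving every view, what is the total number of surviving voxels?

start: 8×8×8 = 512 voxels
after view 1 [y-axis, 24 of 64 cells solid] → remaining = 192
after view 2 [z-axis, 27 of 64 cells solid] → remaining = 79

remaining voxels: 79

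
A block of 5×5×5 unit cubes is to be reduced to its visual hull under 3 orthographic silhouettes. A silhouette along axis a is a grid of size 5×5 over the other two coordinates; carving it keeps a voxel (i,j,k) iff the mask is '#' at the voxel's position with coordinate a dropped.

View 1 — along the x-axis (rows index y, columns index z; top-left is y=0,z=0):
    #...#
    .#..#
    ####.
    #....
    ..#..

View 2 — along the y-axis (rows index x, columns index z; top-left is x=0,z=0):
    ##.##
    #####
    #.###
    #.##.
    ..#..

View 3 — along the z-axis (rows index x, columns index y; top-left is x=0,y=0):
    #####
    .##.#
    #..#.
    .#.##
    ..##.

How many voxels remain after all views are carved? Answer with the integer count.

initial block: 5^3 = 125
carve view 1 (along x, YZ-mask fill 10/25): 50 voxels remain
carve view 2 (along y, XZ-mask fill 17/25): 34 voxels remain
carve view 3 (along z, XY-mask fill 15/25): 21 voxels remain

|visual hull| = 21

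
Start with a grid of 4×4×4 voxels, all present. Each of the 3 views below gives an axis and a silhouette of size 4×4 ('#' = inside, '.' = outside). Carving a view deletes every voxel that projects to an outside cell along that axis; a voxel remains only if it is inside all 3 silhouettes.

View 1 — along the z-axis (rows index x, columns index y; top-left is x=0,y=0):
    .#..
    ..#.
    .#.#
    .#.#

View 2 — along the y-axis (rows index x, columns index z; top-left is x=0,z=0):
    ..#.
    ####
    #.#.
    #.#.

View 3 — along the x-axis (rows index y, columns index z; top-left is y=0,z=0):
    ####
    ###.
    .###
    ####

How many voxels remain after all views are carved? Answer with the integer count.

before carving: 64 voxels (4×4×4)
after view 1 [z-axis, 6 of 16 cells solid] → remaining = 24
after view 2 [y-axis, 9 of 16 cells solid] → remaining = 13
after view 3 [x-axis, 14 of 16 cells solid] → remaining = 12

|visual hull| = 12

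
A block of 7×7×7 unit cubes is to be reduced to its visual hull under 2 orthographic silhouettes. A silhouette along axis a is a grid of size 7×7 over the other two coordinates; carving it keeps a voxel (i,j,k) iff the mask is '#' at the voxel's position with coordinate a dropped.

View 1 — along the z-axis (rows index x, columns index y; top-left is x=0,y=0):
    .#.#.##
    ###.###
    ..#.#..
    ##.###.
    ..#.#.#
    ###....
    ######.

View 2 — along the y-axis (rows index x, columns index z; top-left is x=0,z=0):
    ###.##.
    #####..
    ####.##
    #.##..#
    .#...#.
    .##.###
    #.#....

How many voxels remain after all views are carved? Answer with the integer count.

before carving: 343 voxels (7×7×7)
  1. axis=2 (XY plane), |mask|=29  ⇒  voxels=203
  2. axis=1 (XZ plane), |mask|=29  ⇒  voxels=115

115 voxels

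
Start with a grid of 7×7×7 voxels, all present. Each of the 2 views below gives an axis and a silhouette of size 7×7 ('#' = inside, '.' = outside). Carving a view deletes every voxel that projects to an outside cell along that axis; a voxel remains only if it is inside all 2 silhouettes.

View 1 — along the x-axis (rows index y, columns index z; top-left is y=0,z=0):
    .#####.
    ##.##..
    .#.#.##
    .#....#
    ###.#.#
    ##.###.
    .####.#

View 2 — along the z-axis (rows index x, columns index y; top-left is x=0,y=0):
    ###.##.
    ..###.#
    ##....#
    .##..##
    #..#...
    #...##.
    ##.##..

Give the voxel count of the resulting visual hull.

initial block: 7^3 = 343
after view 1 [x-axis, 30 of 49 cells solid] → remaining = 210
after view 2 [z-axis, 25 of 49 cells solid] → remaining = 109

|visual hull| = 109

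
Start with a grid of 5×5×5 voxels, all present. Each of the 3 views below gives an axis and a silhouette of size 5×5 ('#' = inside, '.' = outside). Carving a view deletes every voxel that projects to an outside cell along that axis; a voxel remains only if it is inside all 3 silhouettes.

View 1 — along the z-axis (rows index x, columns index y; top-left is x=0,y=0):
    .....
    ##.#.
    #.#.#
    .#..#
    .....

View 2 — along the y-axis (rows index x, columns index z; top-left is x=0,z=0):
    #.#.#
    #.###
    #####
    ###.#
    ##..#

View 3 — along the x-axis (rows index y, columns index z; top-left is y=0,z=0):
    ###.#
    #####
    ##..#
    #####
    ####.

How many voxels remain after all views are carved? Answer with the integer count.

start: 5×5×5 = 125 voxels
V1 z: intersect with XY mask (8 set) -- 40 left
V2 y: intersect with XZ mask (19 set) -- 35 left
V3 x: intersect with YZ mask (21 set) -- 29 left

voxel count = 29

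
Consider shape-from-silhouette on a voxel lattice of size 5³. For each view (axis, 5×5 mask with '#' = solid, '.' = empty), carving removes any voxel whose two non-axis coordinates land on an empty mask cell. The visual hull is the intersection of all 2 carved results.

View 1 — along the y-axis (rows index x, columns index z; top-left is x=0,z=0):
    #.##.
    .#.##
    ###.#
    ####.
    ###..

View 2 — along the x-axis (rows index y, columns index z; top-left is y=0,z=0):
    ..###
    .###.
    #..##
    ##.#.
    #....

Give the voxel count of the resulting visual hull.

voxel count = 44

initial block: 5^3 = 125
  1. axis=1 (XZ plane), |mask|=17  ⇒  voxels=85
  2. axis=0 (YZ plane), |mask|=13  ⇒  voxels=44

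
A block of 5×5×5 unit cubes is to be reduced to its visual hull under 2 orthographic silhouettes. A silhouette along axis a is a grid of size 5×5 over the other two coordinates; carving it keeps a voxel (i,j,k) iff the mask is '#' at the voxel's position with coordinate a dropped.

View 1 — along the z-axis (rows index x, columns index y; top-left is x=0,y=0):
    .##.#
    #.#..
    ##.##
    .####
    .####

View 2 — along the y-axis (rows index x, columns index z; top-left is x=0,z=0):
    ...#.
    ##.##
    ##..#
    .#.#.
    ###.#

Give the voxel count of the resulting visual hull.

initial block: 5^3 = 125
step 1: project along z, AND mask (17/25) → |grid| = 85
step 2: project along y, AND mask (14/25) → |grid| = 47

voxel count = 47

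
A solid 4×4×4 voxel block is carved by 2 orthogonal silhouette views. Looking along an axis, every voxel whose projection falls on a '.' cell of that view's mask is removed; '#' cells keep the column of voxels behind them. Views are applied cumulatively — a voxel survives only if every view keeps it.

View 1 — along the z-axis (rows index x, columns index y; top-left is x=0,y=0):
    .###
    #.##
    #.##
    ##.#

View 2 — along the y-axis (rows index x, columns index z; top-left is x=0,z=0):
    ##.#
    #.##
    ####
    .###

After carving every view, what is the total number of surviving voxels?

full grid |V| = 64
  1. axis=2 (XY plane), |mask|=12  ⇒  voxels=48
  2. axis=1 (XZ plane), |mask|=13  ⇒  voxels=39

voxel count = 39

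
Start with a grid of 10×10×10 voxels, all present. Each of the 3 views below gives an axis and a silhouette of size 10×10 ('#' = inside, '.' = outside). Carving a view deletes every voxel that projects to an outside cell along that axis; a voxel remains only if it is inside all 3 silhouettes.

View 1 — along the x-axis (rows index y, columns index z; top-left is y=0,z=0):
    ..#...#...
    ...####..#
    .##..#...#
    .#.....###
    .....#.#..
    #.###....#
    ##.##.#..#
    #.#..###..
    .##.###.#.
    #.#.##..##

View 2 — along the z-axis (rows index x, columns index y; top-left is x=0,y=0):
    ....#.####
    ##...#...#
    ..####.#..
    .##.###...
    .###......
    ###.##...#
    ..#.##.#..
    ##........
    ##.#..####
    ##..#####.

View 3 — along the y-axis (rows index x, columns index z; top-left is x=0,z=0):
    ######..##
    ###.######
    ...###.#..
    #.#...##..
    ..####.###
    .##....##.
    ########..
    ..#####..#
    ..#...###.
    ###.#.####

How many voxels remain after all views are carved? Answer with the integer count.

initial block: 10^3 = 1000
[1] x-view keeps 45 columns → grid now 450
[2] z-view keeps 48 columns → grid now 210
[3] y-view keeps 62 columns → grid now 127

remaining voxels: 127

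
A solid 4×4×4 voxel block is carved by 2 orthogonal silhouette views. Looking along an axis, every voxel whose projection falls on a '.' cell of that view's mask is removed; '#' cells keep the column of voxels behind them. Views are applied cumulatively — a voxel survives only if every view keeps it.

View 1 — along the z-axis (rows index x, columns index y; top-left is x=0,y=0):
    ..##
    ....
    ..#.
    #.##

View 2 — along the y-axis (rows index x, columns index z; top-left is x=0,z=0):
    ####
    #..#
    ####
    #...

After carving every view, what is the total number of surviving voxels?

full grid |V| = 64
  1. axis=2 (XY plane), |mask|=6  ⇒  voxels=24
  2. axis=1 (XZ plane), |mask|=11  ⇒  voxels=15

|visual hull| = 15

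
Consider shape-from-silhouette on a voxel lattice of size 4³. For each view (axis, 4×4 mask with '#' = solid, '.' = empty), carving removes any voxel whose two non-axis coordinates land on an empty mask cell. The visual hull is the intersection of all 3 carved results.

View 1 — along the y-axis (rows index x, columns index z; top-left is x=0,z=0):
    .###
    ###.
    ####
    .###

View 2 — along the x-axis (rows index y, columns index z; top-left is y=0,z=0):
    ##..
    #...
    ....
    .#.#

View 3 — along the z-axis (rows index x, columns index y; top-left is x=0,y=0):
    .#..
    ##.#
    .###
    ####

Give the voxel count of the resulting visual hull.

start: 4×4×4 = 64 voxels
V1 y: intersect with XZ mask (13 set) -- 52 left
V2 x: intersect with YZ mask (5 set) -- 15 left
V3 z: intersect with XY mask (11 set) -- 10 left

remaining voxels: 10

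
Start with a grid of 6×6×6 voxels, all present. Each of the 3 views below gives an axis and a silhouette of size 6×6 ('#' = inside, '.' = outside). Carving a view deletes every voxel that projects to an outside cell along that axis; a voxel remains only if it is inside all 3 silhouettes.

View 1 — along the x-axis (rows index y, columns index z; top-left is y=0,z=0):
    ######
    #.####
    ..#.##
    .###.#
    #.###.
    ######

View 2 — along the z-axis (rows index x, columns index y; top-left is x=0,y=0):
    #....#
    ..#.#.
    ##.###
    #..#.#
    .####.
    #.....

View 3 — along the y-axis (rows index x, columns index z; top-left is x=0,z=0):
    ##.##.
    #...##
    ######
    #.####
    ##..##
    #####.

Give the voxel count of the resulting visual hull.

start: 6×6×6 = 216 voxels
step 1: project along x, AND mask (28/36) → |grid| = 168
step 2: project along z, AND mask (17/36) → |grid| = 82
step 3: project along y, AND mask (27/36) → |grid| = 64

|visual hull| = 64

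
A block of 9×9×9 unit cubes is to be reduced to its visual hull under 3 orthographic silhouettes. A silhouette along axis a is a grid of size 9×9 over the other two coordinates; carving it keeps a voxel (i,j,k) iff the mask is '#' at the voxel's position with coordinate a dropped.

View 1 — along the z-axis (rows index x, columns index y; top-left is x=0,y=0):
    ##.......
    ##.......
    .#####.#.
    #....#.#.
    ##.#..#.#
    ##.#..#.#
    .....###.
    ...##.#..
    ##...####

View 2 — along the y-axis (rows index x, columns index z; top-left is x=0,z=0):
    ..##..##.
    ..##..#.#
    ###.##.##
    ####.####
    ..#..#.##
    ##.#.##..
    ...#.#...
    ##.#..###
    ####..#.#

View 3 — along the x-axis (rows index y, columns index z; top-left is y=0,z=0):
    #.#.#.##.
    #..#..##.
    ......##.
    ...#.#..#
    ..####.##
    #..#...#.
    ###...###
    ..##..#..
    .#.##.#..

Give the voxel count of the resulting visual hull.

voxel count = 85

full grid |V| = 729
[1] z-view keeps 35 columns → grid now 315
[2] y-view keeps 46 columns → grid now 187
[3] x-view keeps 36 columns → grid now 85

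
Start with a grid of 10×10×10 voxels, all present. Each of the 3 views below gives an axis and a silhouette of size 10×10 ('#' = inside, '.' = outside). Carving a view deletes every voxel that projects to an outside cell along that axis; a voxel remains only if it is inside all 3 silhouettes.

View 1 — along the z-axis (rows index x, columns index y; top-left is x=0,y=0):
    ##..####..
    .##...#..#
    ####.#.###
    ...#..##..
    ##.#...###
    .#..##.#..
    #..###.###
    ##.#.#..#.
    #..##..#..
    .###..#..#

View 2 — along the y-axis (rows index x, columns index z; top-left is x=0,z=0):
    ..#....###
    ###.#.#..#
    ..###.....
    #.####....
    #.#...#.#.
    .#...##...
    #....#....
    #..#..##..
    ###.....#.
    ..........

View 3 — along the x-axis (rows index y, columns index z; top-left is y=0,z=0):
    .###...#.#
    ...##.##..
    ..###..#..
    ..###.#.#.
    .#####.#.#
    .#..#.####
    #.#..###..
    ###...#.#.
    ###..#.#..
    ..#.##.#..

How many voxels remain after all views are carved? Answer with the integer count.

initial block: 10^3 = 1000
after view 1 [z-axis, 52 of 100 cells solid] → remaining = 520
after view 2 [y-axis, 35 of 100 cells solid] → remaining = 173
after view 3 [x-axis, 50 of 100 cells solid] → remaining = 91

voxel count = 91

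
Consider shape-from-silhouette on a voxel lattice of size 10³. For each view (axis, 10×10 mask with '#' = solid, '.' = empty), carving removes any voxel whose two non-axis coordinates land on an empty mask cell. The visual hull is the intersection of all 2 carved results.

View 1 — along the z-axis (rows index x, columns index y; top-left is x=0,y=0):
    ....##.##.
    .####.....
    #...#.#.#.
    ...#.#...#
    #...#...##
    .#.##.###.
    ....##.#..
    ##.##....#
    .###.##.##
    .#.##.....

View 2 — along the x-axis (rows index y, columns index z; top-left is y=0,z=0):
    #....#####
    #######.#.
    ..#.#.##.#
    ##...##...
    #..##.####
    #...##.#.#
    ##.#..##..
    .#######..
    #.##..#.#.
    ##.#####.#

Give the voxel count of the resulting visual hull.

261 voxels

before carving: 1000 voxels (10×10×10)
  1. axis=2 (XY plane), |mask|=43  ⇒  voxels=430
  2. axis=0 (YZ plane), |mask|=60  ⇒  voxels=261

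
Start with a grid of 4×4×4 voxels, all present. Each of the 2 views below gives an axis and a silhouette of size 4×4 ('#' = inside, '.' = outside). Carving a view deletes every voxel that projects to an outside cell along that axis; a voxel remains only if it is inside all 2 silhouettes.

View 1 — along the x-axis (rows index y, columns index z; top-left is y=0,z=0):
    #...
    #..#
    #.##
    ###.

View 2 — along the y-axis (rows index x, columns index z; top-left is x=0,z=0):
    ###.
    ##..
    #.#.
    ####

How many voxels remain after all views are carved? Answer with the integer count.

start: 4×4×4 = 64 voxels
carve view 1 (along x, YZ-mask fill 9/16): 36 voxels remain
carve view 2 (along y, XZ-mask fill 11/16): 27 voxels remain

remaining voxels: 27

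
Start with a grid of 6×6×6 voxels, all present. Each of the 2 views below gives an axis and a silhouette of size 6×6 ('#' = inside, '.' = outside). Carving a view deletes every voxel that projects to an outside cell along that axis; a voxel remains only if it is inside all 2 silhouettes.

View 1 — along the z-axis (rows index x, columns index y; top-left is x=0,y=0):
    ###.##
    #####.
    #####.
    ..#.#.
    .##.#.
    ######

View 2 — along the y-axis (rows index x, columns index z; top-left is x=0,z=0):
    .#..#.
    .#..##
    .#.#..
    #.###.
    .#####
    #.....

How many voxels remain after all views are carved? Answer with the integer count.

initial block: 6^3 = 216
carve view 1 (along z, XY-mask fill 26/36): 156 voxels remain
carve view 2 (along y, XZ-mask fill 17/36): 64 voxels remain

|visual hull| = 64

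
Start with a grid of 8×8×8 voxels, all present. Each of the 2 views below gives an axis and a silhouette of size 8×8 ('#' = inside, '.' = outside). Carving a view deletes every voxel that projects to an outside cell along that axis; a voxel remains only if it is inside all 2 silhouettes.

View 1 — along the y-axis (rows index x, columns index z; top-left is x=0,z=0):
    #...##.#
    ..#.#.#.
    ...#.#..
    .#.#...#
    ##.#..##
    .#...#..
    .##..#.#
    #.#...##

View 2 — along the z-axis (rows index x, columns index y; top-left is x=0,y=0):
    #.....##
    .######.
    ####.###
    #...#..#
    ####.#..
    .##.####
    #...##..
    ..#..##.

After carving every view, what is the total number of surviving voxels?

full grid |V| = 512
  1. axis=1 (XZ plane), |mask|=27  ⇒  voxels=216
  2. axis=2 (XY plane), |mask|=36  ⇒  voxels=114

remaining voxels: 114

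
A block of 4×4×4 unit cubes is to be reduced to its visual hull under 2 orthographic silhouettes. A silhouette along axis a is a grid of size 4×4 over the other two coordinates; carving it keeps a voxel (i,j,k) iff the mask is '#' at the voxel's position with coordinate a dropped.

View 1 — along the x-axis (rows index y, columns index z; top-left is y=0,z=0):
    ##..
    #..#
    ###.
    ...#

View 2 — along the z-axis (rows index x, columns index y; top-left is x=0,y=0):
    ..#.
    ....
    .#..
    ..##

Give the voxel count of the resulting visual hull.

start: 4×4×4 = 64 voxels
after view 1 [x-axis, 8 of 16 cells solid] → remaining = 32
after view 2 [z-axis, 4 of 16 cells solid] → remaining = 9

|visual hull| = 9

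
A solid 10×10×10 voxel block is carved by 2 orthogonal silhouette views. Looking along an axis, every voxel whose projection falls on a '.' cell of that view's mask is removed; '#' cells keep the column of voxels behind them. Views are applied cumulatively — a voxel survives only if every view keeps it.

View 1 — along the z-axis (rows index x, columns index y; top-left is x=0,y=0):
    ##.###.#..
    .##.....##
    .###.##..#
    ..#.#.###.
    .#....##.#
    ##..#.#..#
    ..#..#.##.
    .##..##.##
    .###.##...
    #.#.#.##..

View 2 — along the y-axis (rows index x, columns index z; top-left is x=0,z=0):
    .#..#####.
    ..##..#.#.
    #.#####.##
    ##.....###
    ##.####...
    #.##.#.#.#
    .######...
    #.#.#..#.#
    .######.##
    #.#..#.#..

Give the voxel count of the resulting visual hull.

initial block: 10^3 = 1000
  1. axis=2 (XY plane), |mask|=50  ⇒  voxels=500
  2. axis=1 (XZ plane), |mask|=58  ⇒  voxels=293

remaining voxels: 293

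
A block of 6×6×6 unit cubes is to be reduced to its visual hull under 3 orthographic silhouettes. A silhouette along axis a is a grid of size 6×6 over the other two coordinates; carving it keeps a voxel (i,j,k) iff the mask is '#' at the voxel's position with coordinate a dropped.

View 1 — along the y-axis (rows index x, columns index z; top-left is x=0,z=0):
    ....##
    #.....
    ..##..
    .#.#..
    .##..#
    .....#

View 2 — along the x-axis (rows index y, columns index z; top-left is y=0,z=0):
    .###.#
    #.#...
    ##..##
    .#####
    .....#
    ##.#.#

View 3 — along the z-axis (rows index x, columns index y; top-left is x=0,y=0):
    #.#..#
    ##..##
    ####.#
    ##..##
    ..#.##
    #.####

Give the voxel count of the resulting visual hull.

voxel count = 26

before carving: 216 voxels (6×6×6)
V1 y: intersect with XZ mask (11 set) -- 66 left
V2 x: intersect with YZ mask (20 set) -- 40 left
V3 z: intersect with XY mask (24 set) -- 26 left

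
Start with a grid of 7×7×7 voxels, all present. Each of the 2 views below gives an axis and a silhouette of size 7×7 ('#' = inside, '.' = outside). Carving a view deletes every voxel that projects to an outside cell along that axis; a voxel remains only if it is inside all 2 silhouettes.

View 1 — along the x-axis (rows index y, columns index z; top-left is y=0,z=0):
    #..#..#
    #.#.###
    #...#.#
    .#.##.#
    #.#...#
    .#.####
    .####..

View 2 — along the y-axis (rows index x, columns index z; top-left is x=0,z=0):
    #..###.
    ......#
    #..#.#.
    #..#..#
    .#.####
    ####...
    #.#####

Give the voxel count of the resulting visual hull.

before carving: 343 voxels (7×7×7)
V1 x: intersect with YZ mask (27 set) -- 189 left
V2 y: intersect with XZ mask (26 set) -- 103 left

103 voxels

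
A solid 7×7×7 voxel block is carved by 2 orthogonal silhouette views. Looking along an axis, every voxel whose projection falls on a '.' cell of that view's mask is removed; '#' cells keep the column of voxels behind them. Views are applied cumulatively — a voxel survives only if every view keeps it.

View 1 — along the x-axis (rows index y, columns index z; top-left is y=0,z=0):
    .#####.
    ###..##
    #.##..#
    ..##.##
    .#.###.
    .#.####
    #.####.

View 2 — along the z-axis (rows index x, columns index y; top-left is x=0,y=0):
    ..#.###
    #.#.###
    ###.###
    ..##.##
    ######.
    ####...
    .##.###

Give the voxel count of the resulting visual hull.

full grid |V| = 343
V1 x: intersect with YZ mask (32 set) -- 224 left
V2 z: intersect with XY mask (34 set) -- 155 left

155 voxels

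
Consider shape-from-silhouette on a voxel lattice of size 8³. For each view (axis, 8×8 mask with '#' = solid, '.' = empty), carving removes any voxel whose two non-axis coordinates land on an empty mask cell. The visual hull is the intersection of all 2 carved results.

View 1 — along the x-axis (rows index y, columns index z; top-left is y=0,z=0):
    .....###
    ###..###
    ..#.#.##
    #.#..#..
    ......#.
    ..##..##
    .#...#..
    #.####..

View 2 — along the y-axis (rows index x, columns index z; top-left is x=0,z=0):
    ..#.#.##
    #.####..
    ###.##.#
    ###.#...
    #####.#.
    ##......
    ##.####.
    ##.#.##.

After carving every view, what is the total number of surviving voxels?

remaining voxels: 126

initial block: 8^3 = 512
V1 x: intersect with YZ mask (28 set) -- 224 left
V2 y: intersect with XZ mask (38 set) -- 126 left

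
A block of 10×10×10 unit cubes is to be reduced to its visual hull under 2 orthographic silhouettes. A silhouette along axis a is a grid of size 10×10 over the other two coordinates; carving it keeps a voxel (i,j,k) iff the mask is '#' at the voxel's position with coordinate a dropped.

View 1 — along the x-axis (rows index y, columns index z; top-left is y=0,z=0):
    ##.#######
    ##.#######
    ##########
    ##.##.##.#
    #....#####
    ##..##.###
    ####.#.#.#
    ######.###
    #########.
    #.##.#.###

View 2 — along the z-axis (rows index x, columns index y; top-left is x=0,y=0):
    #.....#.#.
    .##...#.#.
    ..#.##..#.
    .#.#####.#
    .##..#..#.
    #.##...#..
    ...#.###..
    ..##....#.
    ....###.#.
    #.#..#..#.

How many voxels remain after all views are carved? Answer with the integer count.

full grid |V| = 1000
  1. axis=0 (YZ plane), |mask|=80  ⇒  voxels=800
  2. axis=2 (XY plane), |mask|=41  ⇒  voxels=334

voxel count = 334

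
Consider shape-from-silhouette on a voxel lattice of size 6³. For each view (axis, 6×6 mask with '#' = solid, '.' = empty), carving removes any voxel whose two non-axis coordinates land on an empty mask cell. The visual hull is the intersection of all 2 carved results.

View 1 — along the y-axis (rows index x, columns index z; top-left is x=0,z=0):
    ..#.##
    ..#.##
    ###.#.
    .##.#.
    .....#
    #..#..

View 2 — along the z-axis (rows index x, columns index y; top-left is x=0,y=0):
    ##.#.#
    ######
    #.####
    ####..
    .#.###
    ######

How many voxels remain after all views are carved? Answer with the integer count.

remaining voxels: 78

start: 6×6×6 = 216 voxels
after view 1 [y-axis, 16 of 36 cells solid] → remaining = 96
after view 2 [z-axis, 29 of 36 cells solid] → remaining = 78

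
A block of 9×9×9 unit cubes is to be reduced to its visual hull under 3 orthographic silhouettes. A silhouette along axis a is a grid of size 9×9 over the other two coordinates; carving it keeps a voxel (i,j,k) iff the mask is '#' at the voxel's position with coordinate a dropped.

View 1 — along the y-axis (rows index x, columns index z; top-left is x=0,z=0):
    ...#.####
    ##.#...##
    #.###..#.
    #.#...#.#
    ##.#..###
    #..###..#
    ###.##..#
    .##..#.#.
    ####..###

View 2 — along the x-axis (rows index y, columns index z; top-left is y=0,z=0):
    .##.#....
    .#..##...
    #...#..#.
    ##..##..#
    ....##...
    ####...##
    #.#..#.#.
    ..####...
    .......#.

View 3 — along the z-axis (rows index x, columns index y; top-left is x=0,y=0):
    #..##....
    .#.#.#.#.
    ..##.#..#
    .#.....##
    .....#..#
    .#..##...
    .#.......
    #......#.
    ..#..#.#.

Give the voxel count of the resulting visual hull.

initial block: 9^3 = 729
  1. axis=1 (XZ plane), |mask|=47  ⇒  voxels=423
  2. axis=0 (YZ plane), |mask|=31  ⇒  voxels=156
  3. axis=2 (XY plane), |mask|=25  ⇒  voxels=54

|visual hull| = 54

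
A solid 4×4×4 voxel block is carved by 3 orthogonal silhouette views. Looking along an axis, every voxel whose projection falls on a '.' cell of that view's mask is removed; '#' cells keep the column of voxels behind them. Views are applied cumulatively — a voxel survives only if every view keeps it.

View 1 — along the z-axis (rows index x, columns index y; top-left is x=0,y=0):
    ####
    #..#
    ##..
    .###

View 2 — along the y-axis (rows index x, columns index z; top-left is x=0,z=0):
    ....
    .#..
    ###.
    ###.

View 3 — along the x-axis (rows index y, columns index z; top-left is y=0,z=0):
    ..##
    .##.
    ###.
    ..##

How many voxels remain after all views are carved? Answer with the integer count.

before carving: 64 voxels (4×4×4)
carve view 1 (along z, XY-mask fill 11/16): 44 voxels remain
carve view 2 (along y, XZ-mask fill 7/16): 17 voxels remain
carve view 3 (along x, YZ-mask fill 9/16): 9 voxels remain

voxel count = 9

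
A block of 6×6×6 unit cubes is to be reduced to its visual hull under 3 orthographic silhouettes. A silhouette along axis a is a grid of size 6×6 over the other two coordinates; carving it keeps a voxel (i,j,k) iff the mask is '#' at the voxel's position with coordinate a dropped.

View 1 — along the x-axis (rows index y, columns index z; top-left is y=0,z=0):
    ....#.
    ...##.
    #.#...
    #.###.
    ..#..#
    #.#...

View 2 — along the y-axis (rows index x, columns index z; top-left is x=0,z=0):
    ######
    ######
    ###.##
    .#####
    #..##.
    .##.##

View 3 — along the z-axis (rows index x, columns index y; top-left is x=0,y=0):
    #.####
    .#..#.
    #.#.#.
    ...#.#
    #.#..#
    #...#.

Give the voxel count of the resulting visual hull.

initial block: 6^3 = 216
  1. axis=0 (YZ plane), |mask|=13  ⇒  voxels=78
  2. axis=1 (XZ plane), |mask|=29  ⇒  voxels=63
  3. axis=2 (XY plane), |mask|=17  ⇒  voxels=30

remaining voxels: 30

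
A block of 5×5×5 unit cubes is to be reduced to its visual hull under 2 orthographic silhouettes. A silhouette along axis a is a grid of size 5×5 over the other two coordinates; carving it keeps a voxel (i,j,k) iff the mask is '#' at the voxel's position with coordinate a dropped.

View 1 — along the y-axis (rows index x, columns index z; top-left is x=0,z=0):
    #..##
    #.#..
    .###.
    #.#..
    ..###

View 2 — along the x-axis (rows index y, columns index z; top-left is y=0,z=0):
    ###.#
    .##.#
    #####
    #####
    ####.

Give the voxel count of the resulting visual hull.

start: 5×5×5 = 125 voxels
V1 y: intersect with XZ mask (13 set) -- 65 left
V2 x: intersect with YZ mask (21 set) -- 54 left

remaining voxels: 54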